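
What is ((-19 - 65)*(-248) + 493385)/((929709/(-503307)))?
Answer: -2614232481/9391 ≈ -2.7838e+5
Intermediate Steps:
((-19 - 65)*(-248) + 493385)/((929709/(-503307))) = (-84*(-248) + 493385)/((929709*(-1/503307))) = (20832 + 493385)/(-103301/55923) = 514217*(-55923/103301) = -2614232481/9391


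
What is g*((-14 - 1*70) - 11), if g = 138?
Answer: -13110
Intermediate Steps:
g*((-14 - 1*70) - 11) = 138*((-14 - 1*70) - 11) = 138*((-14 - 70) - 11) = 138*(-84 - 11) = 138*(-95) = -13110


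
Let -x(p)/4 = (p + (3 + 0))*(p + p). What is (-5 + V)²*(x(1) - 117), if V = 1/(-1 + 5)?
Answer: -53789/16 ≈ -3361.8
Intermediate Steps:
x(p) = -8*p*(3 + p) (x(p) = -4*(p + (3 + 0))*(p + p) = -4*(p + 3)*2*p = -4*(3 + p)*2*p = -8*p*(3 + p))
V = ¼ (V = 1/4 = ¼ ≈ 0.25000)
(-5 + V)²*(x(1) - 117) = (-5 + ¼)²*(-8*1*(3 + 1) - 117) = (-19/4)²*(-8*1*4 - 117) = 361*(-32 - 117)/16 = (361/16)*(-149) = -53789/16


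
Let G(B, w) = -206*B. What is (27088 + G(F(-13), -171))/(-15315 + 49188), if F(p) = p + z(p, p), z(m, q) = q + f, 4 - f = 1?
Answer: 31826/33873 ≈ 0.93957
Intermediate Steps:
f = 3 (f = 4 - 1*1 = 4 - 1 = 3)
z(m, q) = 3 + q (z(m, q) = q + 3 = 3 + q)
F(p) = 3 + 2*p (F(p) = p + (3 + p) = 3 + 2*p)
(27088 + G(F(-13), -171))/(-15315 + 49188) = (27088 - 206*(3 + 2*(-13)))/(-15315 + 49188) = (27088 - 206*(3 - 26))/33873 = (27088 - 206*(-23))*(1/33873) = (27088 + 4738)*(1/33873) = 31826*(1/33873) = 31826/33873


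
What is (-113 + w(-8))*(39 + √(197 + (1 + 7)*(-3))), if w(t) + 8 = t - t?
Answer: -4719 - 121*√173 ≈ -6310.5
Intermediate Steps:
w(t) = -8 (w(t) = -8 + (t - t) = -8 + 0 = -8)
(-113 + w(-8))*(39 + √(197 + (1 + 7)*(-3))) = (-113 - 8)*(39 + √(197 + (1 + 7)*(-3))) = -121*(39 + √(197 + 8*(-3))) = -121*(39 + √(197 - 24)) = -121*(39 + √173) = -4719 - 121*√173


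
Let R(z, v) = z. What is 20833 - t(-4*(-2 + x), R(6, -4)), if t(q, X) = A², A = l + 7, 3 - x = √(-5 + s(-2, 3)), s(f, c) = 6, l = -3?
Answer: 20817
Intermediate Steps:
x = 2 (x = 3 - √(-5 + 6) = 3 - √1 = 3 - 1*1 = 3 - 1 = 2)
A = 4 (A = -3 + 7 = 4)
t(q, X) = 16 (t(q, X) = 4² = 16)
20833 - t(-4*(-2 + x), R(6, -4)) = 20833 - 1*16 = 20833 - 16 = 20817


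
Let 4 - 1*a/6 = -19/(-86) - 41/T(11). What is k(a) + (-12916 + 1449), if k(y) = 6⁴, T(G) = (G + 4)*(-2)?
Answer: -10171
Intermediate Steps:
T(G) = -8 - 2*G (T(G) = (4 + G)*(-2) = -8 - 2*G)
a = 3112/215 (a = 24 - 6*(-19/(-86) - 41/(-8 - 2*11)) = 24 - 6*(-19*(-1/86) - 41/(-8 - 22)) = 24 - 6*(19/86 - 41/(-30)) = 24 - 6*(19/86 - 41*(-1/30)) = 24 - 6*(19/86 + 41/30) = 24 - 6*1024/645 = 24 - 2048/215 = 3112/215 ≈ 14.474)
k(y) = 1296
k(a) + (-12916 + 1449) = 1296 + (-12916 + 1449) = 1296 - 11467 = -10171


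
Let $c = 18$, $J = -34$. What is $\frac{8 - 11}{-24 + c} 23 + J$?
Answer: $- \frac{45}{2} \approx -22.5$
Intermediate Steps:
$\frac{8 - 11}{-24 + c} 23 + J = \frac{8 - 11}{-24 + 18} \cdot 23 - 34 = - \frac{3}{-6} \cdot 23 - 34 = \left(-3\right) \left(- \frac{1}{6}\right) 23 - 34 = \frac{1}{2} \cdot 23 - 34 = \frac{23}{2} - 34 = - \frac{45}{2}$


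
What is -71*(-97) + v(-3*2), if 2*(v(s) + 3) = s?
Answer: 6881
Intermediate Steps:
v(s) = -3 + s/2
-71*(-97) + v(-3*2) = -71*(-97) + (-3 + (-3*2)/2) = 6887 + (-3 + (1/2)*(-6)) = 6887 + (-3 - 3) = 6887 - 6 = 6881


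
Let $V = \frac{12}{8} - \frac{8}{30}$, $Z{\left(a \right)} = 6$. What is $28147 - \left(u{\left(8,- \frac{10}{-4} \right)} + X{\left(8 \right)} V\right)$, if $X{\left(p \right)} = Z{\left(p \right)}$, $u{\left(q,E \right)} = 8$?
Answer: $\frac{140658}{5} \approx 28132.0$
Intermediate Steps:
$X{\left(p \right)} = 6$
$V = \frac{37}{30}$ ($V = 12 \cdot \frac{1}{8} - \frac{4}{15} = \frac{3}{2} - \frac{4}{15} = \frac{37}{30} \approx 1.2333$)
$28147 - \left(u{\left(8,- \frac{10}{-4} \right)} + X{\left(8 \right)} V\right) = 28147 - \left(8 + 6 \cdot \frac{37}{30}\right) = 28147 - \left(8 + \frac{37}{5}\right) = 28147 - \frac{77}{5} = \frac{140658}{5}$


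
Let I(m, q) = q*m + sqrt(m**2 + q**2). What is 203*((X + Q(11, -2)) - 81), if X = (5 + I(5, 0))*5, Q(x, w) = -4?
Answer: -7105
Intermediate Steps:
I(m, q) = sqrt(m**2 + q**2) + m*q (I(m, q) = m*q + sqrt(m**2 + q**2) = sqrt(m**2 + q**2) + m*q)
X = 50 (X = (5 + (sqrt(5**2 + 0**2) + 5*0))*5 = (5 + (sqrt(25 + 0) + 0))*5 = (5 + (sqrt(25) + 0))*5 = (5 + (5 + 0))*5 = (5 + 5)*5 = 10*5 = 50)
203*((X + Q(11, -2)) - 81) = 203*((50 - 4) - 81) = 203*(46 - 81) = 203*(-35) = -7105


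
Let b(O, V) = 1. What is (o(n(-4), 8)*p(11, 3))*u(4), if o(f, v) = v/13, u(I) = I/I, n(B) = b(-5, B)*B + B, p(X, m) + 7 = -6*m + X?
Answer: -112/13 ≈ -8.6154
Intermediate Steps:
p(X, m) = -7 + X - 6*m (p(X, m) = -7 + (-6*m + X) = -7 + (X - 6*m) = -7 + X - 6*m)
n(B) = 2*B (n(B) = 1*B + B = B + B = 2*B)
u(I) = 1
o(f, v) = v/13 (o(f, v) = v*(1/13) = v/13)
(o(n(-4), 8)*p(11, 3))*u(4) = (((1/13)*8)*(-7 + 11 - 6*3))*1 = (8*(-7 + 11 - 18)/13)*1 = ((8/13)*(-14))*1 = -112/13*1 = -112/13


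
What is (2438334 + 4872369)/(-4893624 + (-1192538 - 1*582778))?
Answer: -2436901/2222980 ≈ -1.0962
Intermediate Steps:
(2438334 + 4872369)/(-4893624 + (-1192538 - 1*582778)) = 7310703/(-4893624 + (-1192538 - 582778)) = 7310703/(-4893624 - 1775316) = 7310703/(-6668940) = 7310703*(-1/6668940) = -2436901/2222980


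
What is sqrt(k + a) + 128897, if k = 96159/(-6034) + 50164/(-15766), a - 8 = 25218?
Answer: 128897 + sqrt(1163902801389851986)/6795146 ≈ 1.2906e+5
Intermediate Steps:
a = 25226 (a = 8 + 25218 = 25226)
k = -129909455/6795146 (k = 96159*(-1/6034) + 50164*(-1/15766) = -13737/862 - 25082/7883 = -129909455/6795146 ≈ -19.118)
sqrt(k + a) + 128897 = sqrt(-129909455/6795146 + 25226) + 128897 = sqrt(171284443541/6795146) + 128897 = sqrt(1163902801389851986)/6795146 + 128897 = 128897 + sqrt(1163902801389851986)/6795146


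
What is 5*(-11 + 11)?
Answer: 0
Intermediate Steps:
5*(-11 + 11) = 5*0 = 0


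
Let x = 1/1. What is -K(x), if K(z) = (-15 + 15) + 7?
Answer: -7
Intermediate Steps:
x = 1
K(z) = 7 (K(z) = 0 + 7 = 7)
-K(x) = -1*7 = -7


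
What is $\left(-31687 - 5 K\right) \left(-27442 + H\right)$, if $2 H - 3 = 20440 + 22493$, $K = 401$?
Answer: $201276008$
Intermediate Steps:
$H = 21468$ ($H = \frac{3}{2} + \frac{20440 + 22493}{2} = \frac{3}{2} + \frac{1}{2} \cdot 42933 = \frac{3}{2} + \frac{42933}{2} = 21468$)
$\left(-31687 - 5 K\right) \left(-27442 + H\right) = \left(-31687 - 2005\right) \left(-27442 + 21468\right) = \left(-31687 - 2005\right) \left(-5974\right) = \left(-33692\right) \left(-5974\right) = 201276008$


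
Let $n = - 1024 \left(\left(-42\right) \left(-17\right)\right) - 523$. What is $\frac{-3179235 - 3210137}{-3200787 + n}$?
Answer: $\frac{3194686}{1966223} \approx 1.6248$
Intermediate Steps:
$n = -731659$ ($n = \left(-1024\right) 714 - 523 = -731136 - 523 = -731659$)
$\frac{-3179235 - 3210137}{-3200787 + n} = \frac{-3179235 - 3210137}{-3200787 - 731659} = - \frac{6389372}{-3932446} = \left(-6389372\right) \left(- \frac{1}{3932446}\right) = \frac{3194686}{1966223}$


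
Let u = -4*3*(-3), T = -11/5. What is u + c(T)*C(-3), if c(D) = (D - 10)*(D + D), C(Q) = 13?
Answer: 18346/25 ≈ 733.84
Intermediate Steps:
T = -11/5 (T = -11*⅕ = -11/5 ≈ -2.2000)
c(D) = 2*D*(-10 + D) (c(D) = (-10 + D)*(2*D) = 2*D*(-10 + D))
u = 36 (u = -12*(-3) = 36)
u + c(T)*C(-3) = 36 + (2*(-11/5)*(-10 - 11/5))*13 = 36 + (2*(-11/5)*(-61/5))*13 = 36 + (1342/25)*13 = 36 + 17446/25 = 18346/25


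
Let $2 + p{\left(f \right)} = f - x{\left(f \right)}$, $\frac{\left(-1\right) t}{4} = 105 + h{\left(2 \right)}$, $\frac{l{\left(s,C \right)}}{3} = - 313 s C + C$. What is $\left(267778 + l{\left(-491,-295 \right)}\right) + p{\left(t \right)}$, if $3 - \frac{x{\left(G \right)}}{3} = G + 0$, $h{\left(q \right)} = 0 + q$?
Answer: $-135744285$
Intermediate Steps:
$h{\left(q \right)} = q$
$l{\left(s,C \right)} = 3 C - 939 C s$ ($l{\left(s,C \right)} = 3 \left(- 313 s C + C\right) = 3 \left(- 313 C s + C\right) = 3 \left(C - 313 C s\right) = 3 C - 939 C s$)
$x{\left(G \right)} = 9 - 3 G$ ($x{\left(G \right)} = 9 - 3 \left(G + 0\right) = 9 - 3 G$)
$t = -428$ ($t = - 4 \left(105 + 2\right) = \left(-4\right) 107 = -428$)
$p{\left(f \right)} = -11 + 4 f$ ($p{\left(f \right)} = -2 + \left(f - \left(9 - 3 f\right)\right) = -2 + \left(f + \left(-9 + 3 f\right)\right) = -2 + \left(-9 + 4 f\right) = -11 + 4 f$)
$\left(267778 + l{\left(-491,-295 \right)}\right) + p{\left(t \right)} = \left(267778 + 3 \left(-295\right) \left(1 - -153683\right)\right) + \left(-11 + 4 \left(-428\right)\right) = \left(267778 + 3 \left(-295\right) \left(1 + 153683\right)\right) - 1723 = \left(267778 + 3 \left(-295\right) 153684\right) - 1723 = \left(267778 - 136010340\right) - 1723 = -135742562 - 1723 = -135744285$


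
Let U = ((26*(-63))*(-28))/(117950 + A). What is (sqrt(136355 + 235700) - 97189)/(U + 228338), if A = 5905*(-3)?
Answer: -9741739415/22887505294 + 100235*sqrt(372055)/22887505294 ≈ -0.42296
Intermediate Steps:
A = -17715
U = 45864/100235 (U = ((26*(-63))*(-28))/(117950 - 17715) = -1638*(-28)/100235 = 45864*(1/100235) = 45864/100235 ≈ 0.45756)
(sqrt(136355 + 235700) - 97189)/(U + 228338) = (sqrt(136355 + 235700) - 97189)/(45864/100235 + 228338) = (sqrt(372055) - 97189)/(22887505294/100235) = (-97189 + sqrt(372055))*(100235/22887505294) = -9741739415/22887505294 + 100235*sqrt(372055)/22887505294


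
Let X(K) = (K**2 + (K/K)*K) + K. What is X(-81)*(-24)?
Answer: -153576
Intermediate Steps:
X(K) = K**2 + 2*K (X(K) = (K**2 + 1*K) + K = (K**2 + K) + K = (K + K**2) + K = K**2 + 2*K)
X(-81)*(-24) = -81*(2 - 81)*(-24) = -81*(-79)*(-24) = 6399*(-24) = -153576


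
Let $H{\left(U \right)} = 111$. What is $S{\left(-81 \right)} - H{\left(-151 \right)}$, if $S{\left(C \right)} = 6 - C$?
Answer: $-24$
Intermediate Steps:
$S{\left(-81 \right)} - H{\left(-151 \right)} = \left(6 - -81\right) - 111 = \left(6 + 81\right) - 111 = 87 - 111 = -24$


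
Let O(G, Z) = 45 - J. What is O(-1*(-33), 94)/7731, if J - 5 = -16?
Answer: 56/7731 ≈ 0.0072436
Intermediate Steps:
J = -11 (J = 5 - 16 = -11)
O(G, Z) = 56 (O(G, Z) = 45 - 1*(-11) = 45 + 11 = 56)
O(-1*(-33), 94)/7731 = 56/7731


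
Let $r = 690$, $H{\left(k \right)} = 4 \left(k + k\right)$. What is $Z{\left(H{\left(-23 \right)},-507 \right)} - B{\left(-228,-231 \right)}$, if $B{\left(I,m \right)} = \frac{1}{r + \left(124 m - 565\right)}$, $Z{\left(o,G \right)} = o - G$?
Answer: $\frac{9211638}{28519} \approx 323.0$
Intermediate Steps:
$H{\left(k \right)} = 8 k$ ($H{\left(k \right)} = 4 \cdot 2 k = 8 k$)
$B{\left(I,m \right)} = \frac{1}{125 + 124 m}$ ($B{\left(I,m \right)} = \frac{1}{690 + \left(124 m - 565\right)} = \frac{1}{690 + \left(-565 + 124 m\right)} = \frac{1}{125 + 124 m}$)
$Z{\left(H{\left(-23 \right)},-507 \right)} - B{\left(-228,-231 \right)} = \left(8 \left(-23\right) - -507\right) - \frac{1}{125 + 124 \left(-231\right)} = \left(-184 + 507\right) - \frac{1}{125 - 28644} = 323 - \frac{1}{-28519} = 323 - - \frac{1}{28519} = 323 + \frac{1}{28519} = \frac{9211638}{28519}$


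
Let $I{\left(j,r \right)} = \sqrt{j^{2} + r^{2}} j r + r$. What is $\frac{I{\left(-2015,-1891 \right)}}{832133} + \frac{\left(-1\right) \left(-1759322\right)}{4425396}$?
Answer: $\frac{23477765645}{59395452414} + \frac{3810365 \sqrt{7946}}{26843} \approx 12654.0$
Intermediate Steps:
$I{\left(j,r \right)} = r + j r \sqrt{j^{2} + r^{2}}$ ($I{\left(j,r \right)} = j \sqrt{j^{2} + r^{2}} r + r = j r \sqrt{j^{2} + r^{2}} + r = r + j r \sqrt{j^{2} + r^{2}}$)
$\frac{I{\left(-2015,-1891 \right)}}{832133} + \frac{\left(-1\right) \left(-1759322\right)}{4425396} = \frac{\left(-1891\right) \left(1 - 2015 \sqrt{\left(-2015\right)^{2} + \left(-1891\right)^{2}}\right)}{832133} + \frac{\left(-1\right) \left(-1759322\right)}{4425396} = - 1891 \left(1 - 2015 \sqrt{4060225 + 3575881}\right) \frac{1}{832133} + 1759322 \cdot \frac{1}{4425396} = - 1891 \left(1 - 2015 \sqrt{7636106}\right) \frac{1}{832133} + \frac{879661}{2212698} = - 1891 \left(1 - 2015 \cdot 31 \sqrt{7946}\right) \frac{1}{832133} + \frac{879661}{2212698} = - 1891 \left(1 - 62465 \sqrt{7946}\right) \frac{1}{832133} + \frac{879661}{2212698} = \left(-1891 + 118121315 \sqrt{7946}\right) \frac{1}{832133} + \frac{879661}{2212698} = \left(- \frac{61}{26843} + \frac{3810365 \sqrt{7946}}{26843}\right) + \frac{879661}{2212698} = \frac{23477765645}{59395452414} + \frac{3810365 \sqrt{7946}}{26843}$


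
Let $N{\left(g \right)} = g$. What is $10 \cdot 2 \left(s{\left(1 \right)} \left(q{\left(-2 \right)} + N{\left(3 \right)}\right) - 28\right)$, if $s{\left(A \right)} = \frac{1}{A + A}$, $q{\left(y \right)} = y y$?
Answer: $-490$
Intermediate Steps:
$q{\left(y \right)} = y^{2}$
$s{\left(A \right)} = \frac{1}{2 A}$
$10 \cdot 2 \left(s{\left(1 \right)} \left(q{\left(-2 \right)} + N{\left(3 \right)}\right) - 28\right) = 10 \cdot 2 \left(\frac{1}{2 \cdot 1} \left(\left(-2\right)^{2} + 3\right) - 28\right) = 20 \left(\frac{1}{2} \cdot 1 \left(4 + 3\right) - 28\right) = 20 \left(\frac{1}{2} \cdot 7 - 28\right) = 20 \left(\frac{7}{2} - 28\right) = 20 \left(- \frac{49}{2}\right) = -490$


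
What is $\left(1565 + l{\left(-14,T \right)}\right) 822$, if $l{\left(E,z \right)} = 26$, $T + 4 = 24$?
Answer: $1307802$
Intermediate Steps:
$T = 20$ ($T = -4 + 24 = 20$)
$\left(1565 + l{\left(-14,T \right)}\right) 822 = \left(1565 + 26\right) 822 = 1591 \cdot 822 = 1307802$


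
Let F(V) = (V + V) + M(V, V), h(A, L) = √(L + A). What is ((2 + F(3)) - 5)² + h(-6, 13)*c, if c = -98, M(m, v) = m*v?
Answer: 144 - 98*√7 ≈ -115.28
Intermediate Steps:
h(A, L) = √(A + L)
F(V) = V² + 2*V (F(V) = (V + V) + V*V = 2*V + V² = V² + 2*V)
((2 + F(3)) - 5)² + h(-6, 13)*c = ((2 + 3*(2 + 3)) - 5)² + √(-6 + 13)*(-98) = ((2 + 3*5) - 5)² + √7*(-98) = ((2 + 15) - 5)² - 98*√7 = (17 - 5)² - 98*√7 = 12² - 98*√7 = 144 - 98*√7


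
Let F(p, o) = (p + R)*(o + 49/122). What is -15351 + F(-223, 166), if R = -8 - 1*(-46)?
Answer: -5628507/122 ≈ -46135.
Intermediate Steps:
R = 38 (R = -8 + 46 = 38)
F(p, o) = (38 + p)*(49/122 + o) (F(p, o) = (p + 38)*(o + 49/122) = (38 + p)*(o + 49*(1/122)) = (38 + p)*(o + 49/122) = (38 + p)*(49/122 + o))
-15351 + F(-223, 166) = -15351 + (931/61 + 38*166 + (49/122)*(-223) + 166*(-223)) = -15351 + (931/61 + 6308 - 10927/122 - 37018) = -15351 - 3755685/122 = -5628507/122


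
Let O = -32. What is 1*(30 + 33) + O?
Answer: 31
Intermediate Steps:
1*(30 + 33) + O = 1*(30 + 33) - 32 = 1*63 - 32 = 63 - 32 = 31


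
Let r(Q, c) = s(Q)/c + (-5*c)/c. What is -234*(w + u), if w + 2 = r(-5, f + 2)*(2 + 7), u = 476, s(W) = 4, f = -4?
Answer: -96174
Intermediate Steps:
r(Q, c) = -5 + 4/c (r(Q, c) = 4/c + (-5*c)/c = 4/c - 5 = -5 + 4/c)
w = -65 (w = -2 + (-5 + 4/(-4 + 2))*(2 + 7) = -2 + (-5 + 4/(-2))*9 = -2 + (-5 + 4*(-1/2))*9 = -2 + (-5 - 2)*9 = -2 - 7*9 = -2 - 63 = -65)
-234*(w + u) = -234*(-65 + 476) = -234*411 = -96174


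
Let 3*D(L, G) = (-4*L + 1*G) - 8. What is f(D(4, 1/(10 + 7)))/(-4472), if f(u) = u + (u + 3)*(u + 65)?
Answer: 759389/11631672 ≈ 0.065286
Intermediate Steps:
D(L, G) = -8/3 - 4*L/3 + G/3 (D(L, G) = ((-4*L + 1*G) - 8)/3 = ((-4*L + G) - 8)/3 = ((G - 4*L) - 8)/3 = (-8 + G - 4*L)/3 = -8/3 - 4*L/3 + G/3)
f(u) = u + (3 + u)*(65 + u)
f(D(4, 1/(10 + 7)))/(-4472) = (195 + (-8/3 - 4/3*4 + 1/(3*(10 + 7)))² + 69*(-8/3 - 4/3*4 + 1/(3*(10 + 7))))/(-4472) = (195 + (-8/3 - 16/3 + (⅓)/17)² + 69*(-8/3 - 16/3 + (⅓)/17))*(-1/4472) = (195 + (-8/3 - 16/3 + (⅓)*(1/17))² + 69*(-8/3 - 16/3 + (⅓)*(1/17)))*(-1/4472) = (195 + (-8/3 - 16/3 + 1/51)² + 69*(-8/3 - 16/3 + 1/51))*(-1/4472) = (195 + (-407/51)² + 69*(-407/51))*(-1/4472) = (195 + 165649/2601 - 9361/17)*(-1/4472) = -759389/2601*(-1/4472) = 759389/11631672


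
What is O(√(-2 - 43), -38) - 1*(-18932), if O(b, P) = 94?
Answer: 19026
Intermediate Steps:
O(√(-2 - 43), -38) - 1*(-18932) = 94 - 1*(-18932) = 94 + 18932 = 19026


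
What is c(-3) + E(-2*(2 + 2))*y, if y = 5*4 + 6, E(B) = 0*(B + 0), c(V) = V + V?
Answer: -6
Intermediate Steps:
c(V) = 2*V
E(B) = 0 (E(B) = 0*B = 0)
y = 26 (y = 20 + 6 = 26)
c(-3) + E(-2*(2 + 2))*y = 2*(-3) + 0*26 = -6 + 0 = -6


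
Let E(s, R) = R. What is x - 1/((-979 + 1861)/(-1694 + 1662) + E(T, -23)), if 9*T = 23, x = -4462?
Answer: -3609742/809 ≈ -4462.0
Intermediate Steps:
T = 23/9 (T = (1/9)*23 = 23/9 ≈ 2.5556)
x - 1/((-979 + 1861)/(-1694 + 1662) + E(T, -23)) = -4462 - 1/((-979 + 1861)/(-1694 + 1662) - 23) = -4462 - 1/(882/(-32) - 23) = -4462 - 1/(882*(-1/32) - 23) = -4462 - 1/(-441/16 - 23) = -4462 - 1/(-809/16) = -4462 - 1*(-16/809) = -4462 + 16/809 = -3609742/809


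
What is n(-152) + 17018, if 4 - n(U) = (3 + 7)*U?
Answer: 18542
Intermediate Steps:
n(U) = 4 - 10*U (n(U) = 4 - (3 + 7)*U = 4 - 10*U)
n(-152) + 17018 = (4 - 10*(-152)) + 17018 = (4 + 1520) + 17018 = 1524 + 17018 = 18542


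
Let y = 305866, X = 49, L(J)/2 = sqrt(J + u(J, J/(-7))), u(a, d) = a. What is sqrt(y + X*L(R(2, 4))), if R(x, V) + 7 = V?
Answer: sqrt(305866 + 98*I*sqrt(6)) ≈ 553.05 + 0.217*I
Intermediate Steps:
R(x, V) = -7 + V
L(J) = 2*sqrt(2)*sqrt(J) (L(J) = 2*sqrt(J + J) = 2*sqrt(2*J) = 2*(sqrt(2)*sqrt(J)) = 2*sqrt(2)*sqrt(J))
sqrt(y + X*L(R(2, 4))) = sqrt(305866 + 49*(2*sqrt(2)*sqrt(-7 + 4))) = sqrt(305866 + 49*(2*sqrt(2)*sqrt(-3))) = sqrt(305866 + 49*(2*sqrt(2)*(I*sqrt(3)))) = sqrt(305866 + 49*(2*I*sqrt(6))) = sqrt(305866 + 98*I*sqrt(6))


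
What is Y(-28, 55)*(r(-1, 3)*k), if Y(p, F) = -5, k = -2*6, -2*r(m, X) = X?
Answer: -90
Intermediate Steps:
r(m, X) = -X/2
k = -12
Y(-28, 55)*(r(-1, 3)*k) = -5*(-½*3)*(-12) = -(-15)*(-12)/2 = -5*18 = -90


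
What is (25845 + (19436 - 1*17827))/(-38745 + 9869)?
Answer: -13727/14438 ≈ -0.95076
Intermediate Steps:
(25845 + (19436 - 1*17827))/(-38745 + 9869) = (25845 + (19436 - 17827))/(-28876) = (25845 + 1609)*(-1/28876) = 27454*(-1/28876) = -13727/14438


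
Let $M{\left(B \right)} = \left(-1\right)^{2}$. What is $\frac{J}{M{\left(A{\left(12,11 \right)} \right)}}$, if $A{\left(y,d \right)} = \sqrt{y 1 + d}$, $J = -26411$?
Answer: $-26411$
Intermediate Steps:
$A{\left(y,d \right)} = \sqrt{d + y}$ ($A{\left(y,d \right)} = \sqrt{y + d} = \sqrt{d + y}$)
$M{\left(B \right)} = 1$
$\frac{J}{M{\left(A{\left(12,11 \right)} \right)}} = - \frac{26411}{1} = \left(-26411\right) 1 = -26411$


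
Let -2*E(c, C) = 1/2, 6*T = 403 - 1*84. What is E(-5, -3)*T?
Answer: -319/24 ≈ -13.292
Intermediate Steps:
T = 319/6 (T = (403 - 1*84)/6 = (403 - 84)/6 = (1/6)*319 = 319/6 ≈ 53.167)
E(c, C) = -1/4 (E(c, C) = -1/2/2 = -1/2*1/2 = -1/4)
E(-5, -3)*T = -1/4*319/6 = -319/24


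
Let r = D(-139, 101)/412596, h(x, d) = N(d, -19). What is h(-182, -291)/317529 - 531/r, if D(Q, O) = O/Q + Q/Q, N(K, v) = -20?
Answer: -4834902656358758/6033051 ≈ -8.0140e+8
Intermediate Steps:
h(x, d) = -20
D(Q, O) = 1 + O/Q (D(Q, O) = O/Q + 1 = 1 + O/Q)
r = 19/28675422 (r = ((101 - 139)/(-139))/412596 = -1/139*(-38)*(1/412596) = (38/139)*(1/412596) = 19/28675422 ≈ 6.6259e-7)
h(-182, -291)/317529 - 531/r = -20/317529 - 531/19/28675422 = -20*1/317529 - 531*28675422/19 = -20/317529 - 15226649082/19 = -4834902656358758/6033051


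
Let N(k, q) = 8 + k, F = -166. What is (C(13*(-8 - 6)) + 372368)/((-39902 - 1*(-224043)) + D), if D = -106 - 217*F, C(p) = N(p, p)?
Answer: 372194/220057 ≈ 1.6914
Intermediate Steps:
C(p) = 8 + p
D = 35916 (D = -106 - 217*(-166) = -106 + 36022 = 35916)
(C(13*(-8 - 6)) + 372368)/((-39902 - 1*(-224043)) + D) = ((8 + 13*(-8 - 6)) + 372368)/((-39902 - 1*(-224043)) + 35916) = ((8 + 13*(-14)) + 372368)/((-39902 + 224043) + 35916) = ((8 - 182) + 372368)/(184141 + 35916) = (-174 + 372368)/220057 = 372194*(1/220057) = 372194/220057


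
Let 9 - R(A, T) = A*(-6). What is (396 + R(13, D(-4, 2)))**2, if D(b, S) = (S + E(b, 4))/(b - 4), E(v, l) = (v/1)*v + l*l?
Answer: 233289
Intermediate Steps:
E(v, l) = l**2 + v**2 (E(v, l) = (v*1)*v + l**2 = v*v + l**2 = v**2 + l**2 = l**2 + v**2)
D(b, S) = (16 + S + b**2)/(-4 + b) (D(b, S) = (S + (4**2 + b**2))/(b - 4) = (S + (16 + b**2))/(-4 + b) = (16 + S + b**2)/(-4 + b))
R(A, T) = 9 + 6*A (R(A, T) = 9 - A*(-6) = 9 - (-6)*A = 9 + 6*A)
(396 + R(13, D(-4, 2)))**2 = (396 + (9 + 6*13))**2 = (396 + (9 + 78))**2 = (396 + 87)**2 = 483**2 = 233289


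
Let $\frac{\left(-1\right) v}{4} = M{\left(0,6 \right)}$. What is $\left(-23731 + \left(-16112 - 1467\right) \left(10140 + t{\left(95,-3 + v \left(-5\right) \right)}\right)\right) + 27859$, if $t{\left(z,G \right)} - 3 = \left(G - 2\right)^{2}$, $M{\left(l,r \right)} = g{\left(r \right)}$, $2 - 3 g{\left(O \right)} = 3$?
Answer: $- \frac{1626231296}{9} \approx -1.8069 \cdot 10^{8}$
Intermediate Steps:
$g{\left(O \right)} = - \frac{1}{3}$ ($g{\left(O \right)} = \frac{2}{3} - 1 = - \frac{1}{3}$)
$M{\left(l,r \right)} = - \frac{1}{3}$
$v = \frac{4}{3}$ ($v = \left(-4\right) \left(- \frac{1}{3}\right) = \frac{4}{3} \approx 1.3333$)
$t{\left(z,G \right)} = 3 + \left(-2 + G\right)^{2}$ ($t{\left(z,G \right)} = 3 + \left(G - 2\right)^{2} = 3 + \left(-2 + G\right)^{2}$)
$\left(-23731 + \left(-16112 - 1467\right) \left(10140 + t{\left(95,-3 + v \left(-5\right) \right)}\right)\right) + 27859 = \left(-23731 + \left(-16112 - 1467\right) \left(10140 + \left(3 + \left(-2 + \left(-3 + \frac{4}{3} \left(-5\right)\right)\right)^{2}\right)\right)\right) + 27859 = \left(-23731 - 17579 \left(10140 + \left(3 + \left(-2 - \frac{29}{3}\right)^{2}\right)\right)\right) + 27859 = \left(-23731 - 17579 \left(10140 + \left(3 + \left(- \frac{35}{3}\right)^{2}\right)\right)\right) + 27859 = \left(-23731 - 17579 \left(10140 + \left(3 + \frac{1225}{9}\right)\right)\right) + 27859 = \left(-23731 - 17579 \left(10140 + \frac{1252}{9}\right)\right) + 27859 = \left(-23731 - \frac{1626268448}{9}\right) + 27859 = - \frac{1626482027}{9} + 27859 = - \frac{1626231296}{9}$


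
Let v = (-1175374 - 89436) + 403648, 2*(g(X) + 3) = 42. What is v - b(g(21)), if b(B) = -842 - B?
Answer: -860302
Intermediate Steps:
g(X) = 18 (g(X) = -3 + (½)*42 = -3 + 21 = 18)
v = -861162 (v = -1264810 + 403648 = -861162)
v - b(g(21)) = -861162 - (-842 - 1*18) = -861162 - (-842 - 18) = -861162 - 1*(-860) = -861162 + 860 = -860302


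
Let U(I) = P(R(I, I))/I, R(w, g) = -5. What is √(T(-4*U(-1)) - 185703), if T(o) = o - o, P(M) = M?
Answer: I*√185703 ≈ 430.93*I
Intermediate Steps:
U(I) = -5/I
T(o) = 0
√(T(-4*U(-1)) - 185703) = √(0 - 185703) = √(-185703) = I*√185703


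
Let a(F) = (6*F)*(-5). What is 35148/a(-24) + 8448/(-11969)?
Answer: 34550321/718140 ≈ 48.111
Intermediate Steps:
a(F) = -30*F
35148/a(-24) + 8448/(-11969) = 35148/((-30*(-24))) + 8448/(-11969) = 35148/720 + 8448*(-1/11969) = 35148*(1/720) - 8448/11969 = 2929/60 - 8448/11969 = 34550321/718140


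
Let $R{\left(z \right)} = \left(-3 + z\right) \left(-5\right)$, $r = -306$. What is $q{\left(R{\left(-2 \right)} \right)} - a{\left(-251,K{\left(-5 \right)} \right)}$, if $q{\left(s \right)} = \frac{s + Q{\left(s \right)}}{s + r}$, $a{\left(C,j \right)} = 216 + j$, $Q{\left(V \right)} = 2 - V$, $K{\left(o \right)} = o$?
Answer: $- \frac{59293}{281} \approx -211.01$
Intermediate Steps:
$R{\left(z \right)} = 15 - 5 z$
$q{\left(s \right)} = \frac{2}{-306 + s}$ ($q{\left(s \right)} = \frac{s - \left(-2 + s\right)}{s - 306} = \frac{2}{-306 + s}$)
$q{\left(R{\left(-2 \right)} \right)} - a{\left(-251,K{\left(-5 \right)} \right)} = \frac{2}{-306 + \left(15 - -10\right)} - \left(216 - 5\right) = \frac{2}{-306 + \left(15 + 10\right)} - 211 = \frac{2}{-306 + 25} - 211 = \frac{2}{-281} - 211 = 2 \left(- \frac{1}{281}\right) - 211 = - \frac{2}{281} - 211 = - \frac{59293}{281}$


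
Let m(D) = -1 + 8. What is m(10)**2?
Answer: 49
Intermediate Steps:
m(D) = 7
m(10)**2 = 7**2 = 49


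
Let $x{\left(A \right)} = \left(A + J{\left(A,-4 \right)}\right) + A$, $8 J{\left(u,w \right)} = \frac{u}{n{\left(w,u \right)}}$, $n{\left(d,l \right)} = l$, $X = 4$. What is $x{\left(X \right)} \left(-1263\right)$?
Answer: $- \frac{82095}{8} \approx -10262.0$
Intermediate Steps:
$J{\left(u,w \right)} = \frac{1}{8}$ ($J{\left(u,w \right)} = \frac{u \frac{1}{u}}{8} = \frac{1}{8} \cdot 1 = \frac{1}{8}$)
$x{\left(A \right)} = \frac{1}{8} + 2 A$ ($x{\left(A \right)} = \left(A + \frac{1}{8}\right) + A = \left(\frac{1}{8} + A\right) + A = \frac{1}{8} + 2 A$)
$x{\left(X \right)} \left(-1263\right) = \left(\frac{1}{8} + 2 \cdot 4\right) \left(-1263\right) = \left(\frac{1}{8} + 8\right) \left(-1263\right) = \frac{65}{8} \left(-1263\right) = - \frac{82095}{8}$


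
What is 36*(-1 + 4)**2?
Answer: 324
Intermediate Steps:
36*(-1 + 4)**2 = 36*3**2 = 36*9 = 324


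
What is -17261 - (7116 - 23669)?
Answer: -708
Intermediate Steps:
-17261 - (7116 - 23669) = -17261 - 1*(-16553) = -17261 + 16553 = -708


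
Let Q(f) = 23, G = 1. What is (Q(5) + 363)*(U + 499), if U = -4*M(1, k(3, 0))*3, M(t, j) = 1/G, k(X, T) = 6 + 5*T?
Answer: 187982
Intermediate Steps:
M(t, j) = 1 (M(t, j) = 1/1 = 1)
U = -12 (U = -4*1*3 = -4*3 = -12)
(Q(5) + 363)*(U + 499) = (23 + 363)*(-12 + 499) = 386*487 = 187982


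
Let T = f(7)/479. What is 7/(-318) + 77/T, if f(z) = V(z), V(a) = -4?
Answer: -5864411/636 ≈ -9220.8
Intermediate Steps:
f(z) = -4
T = -4/479 ≈ -0.0083507
7/(-318) + 77/T = 7/(-318) + 77/(-4/479) = 7*(-1/318) + 77*(-479/4) = -7/318 - 36883/4 = -5864411/636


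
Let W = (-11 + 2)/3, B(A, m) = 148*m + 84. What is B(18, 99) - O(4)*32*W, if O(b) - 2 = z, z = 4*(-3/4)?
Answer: 14640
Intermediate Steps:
B(A, m) = 84 + 148*m
W = -3 (W = -9*1/3 = -3)
z = -3 (z = 4*(-3*1/4) = 4*(-3/4) = -3)
O(b) = -1 (O(b) = 2 - 3 = -1)
B(18, 99) - O(4)*32*W = (84 + 148*99) - (-1*32)*(-3) = (84 + 14652) - (-32)*(-3) = 14736 - 1*96 = 14736 - 96 = 14640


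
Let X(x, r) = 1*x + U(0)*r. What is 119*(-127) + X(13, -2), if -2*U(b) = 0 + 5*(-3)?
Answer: -15115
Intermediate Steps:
U(b) = 15/2 (U(b) = -(0 + 5*(-3))/2 = -(0 - 15)/2 = -1/2*(-15) = 15/2)
X(x, r) = x + 15*r/2 (X(x, r) = 1*x + 15*r/2 = x + 15*r/2)
119*(-127) + X(13, -2) = 119*(-127) + (13 + (15/2)*(-2)) = -15113 + (13 - 15) = -15113 - 2 = -15115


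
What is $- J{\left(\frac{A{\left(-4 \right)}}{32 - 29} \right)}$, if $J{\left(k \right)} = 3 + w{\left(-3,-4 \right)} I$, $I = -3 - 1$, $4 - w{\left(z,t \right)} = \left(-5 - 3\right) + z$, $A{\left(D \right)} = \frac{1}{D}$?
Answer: $57$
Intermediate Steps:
$w{\left(z,t \right)} = 12 - z$ ($w{\left(z,t \right)} = 4 - \left(\left(-5 - 3\right) + z\right) = 4 - \left(-8 + z\right) = 12 - z$)
$I = -4$ ($I = -3 - 1 = -4$)
$J{\left(k \right)} = -57$ ($J{\left(k \right)} = 3 + \left(12 - -3\right) \left(-4\right) = 3 + \left(12 + 3\right) \left(-4\right) = 3 + 15 \left(-4\right) = 3 - 60 = -57$)
$- J{\left(\frac{A{\left(-4 \right)}}{32 - 29} \right)} = \left(-1\right) \left(-57\right) = 57$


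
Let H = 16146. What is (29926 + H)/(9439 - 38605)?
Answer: -23036/14583 ≈ -1.5796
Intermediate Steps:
(29926 + H)/(9439 - 38605) = (29926 + 16146)/(9439 - 38605) = 46072/(-29166) = 46072*(-1/29166) = -23036/14583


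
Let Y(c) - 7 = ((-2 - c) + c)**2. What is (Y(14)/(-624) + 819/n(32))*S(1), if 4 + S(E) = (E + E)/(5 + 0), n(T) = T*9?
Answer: -10581/1040 ≈ -10.174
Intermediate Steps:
n(T) = 9*T
S(E) = -4 + 2*E/5 (S(E) = -4 + (E + E)/(5 + 0) = -4 + (2*E)/5 = -4 + (2*E)*(1/5) = -4 + 2*E/5)
Y(c) = 11 (Y(c) = 7 + ((-2 - c) + c)**2 = 7 + (-2)**2 = 7 + 4 = 11)
(Y(14)/(-624) + 819/n(32))*S(1) = (11/(-624) + 819/((9*32)))*(-4 + (2/5)*1) = (11*(-1/624) + 819/288)*(-4 + 2/5) = (-11/624 + 819*(1/288))*(-18/5) = (-11/624 + 91/32)*(-18/5) = (3527/1248)*(-18/5) = -10581/1040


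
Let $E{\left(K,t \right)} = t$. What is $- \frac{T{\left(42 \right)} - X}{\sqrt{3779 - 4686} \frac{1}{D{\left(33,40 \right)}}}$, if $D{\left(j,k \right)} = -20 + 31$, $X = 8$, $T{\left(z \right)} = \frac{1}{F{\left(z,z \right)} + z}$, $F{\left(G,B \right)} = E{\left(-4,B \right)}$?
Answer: $- \frac{7381 i \sqrt{907}}{76188} \approx - 2.9176 i$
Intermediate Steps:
$F{\left(G,B \right)} = B$
$T{\left(z \right)} = \frac{1}{2 z}$ ($T{\left(z \right)} = \frac{1}{z + z} = \frac{1}{2 z}$)
$D{\left(j,k \right)} = 11$
$- \frac{T{\left(42 \right)} - X}{\sqrt{3779 - 4686} \frac{1}{D{\left(33,40 \right)}}} = - \frac{\frac{1}{2 \cdot 42} - 8}{\sqrt{3779 - 4686} \cdot \frac{1}{11}} = - \frac{\frac{1}{2} \cdot \frac{1}{42} - 8}{\sqrt{-907} \cdot \frac{1}{11}} = - \frac{\frac{1}{84} - 8}{i \sqrt{907} \cdot \frac{1}{11}} = - \frac{-671}{84 \frac{i \sqrt{907}}{11}} = - \frac{\left(-671\right) \left(- \frac{11 i \sqrt{907}}{907}\right)}{84} = - \frac{7381 i \sqrt{907}}{76188}$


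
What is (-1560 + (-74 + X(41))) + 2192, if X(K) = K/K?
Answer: 559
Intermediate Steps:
X(K) = 1
(-1560 + (-74 + X(41))) + 2192 = (-1560 + (-74 + 1)) + 2192 = (-1560 - 73) + 2192 = -1633 + 2192 = 559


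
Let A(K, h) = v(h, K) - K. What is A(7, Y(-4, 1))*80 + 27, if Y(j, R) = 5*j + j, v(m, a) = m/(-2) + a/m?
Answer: 1211/3 ≈ 403.67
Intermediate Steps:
v(m, a) = -m/2 + a/m (v(m, a) = m*(-½) + a/m = -m/2 + a/m)
Y(j, R) = 6*j
A(K, h) = -K - h/2 + K/h (A(K, h) = (-h/2 + K/h) - K = -K - h/2 + K/h)
A(7, Y(-4, 1))*80 + 27 = (-1*7 - 3*(-4) + 7/((6*(-4))))*80 + 27 = (-7 - ½*(-24) + 7/(-24))*80 + 27 = (-7 + 12 + 7*(-1/24))*80 + 27 = (-7 + 12 - 7/24)*80 + 27 = (113/24)*80 + 27 = 1130/3 + 27 = 1211/3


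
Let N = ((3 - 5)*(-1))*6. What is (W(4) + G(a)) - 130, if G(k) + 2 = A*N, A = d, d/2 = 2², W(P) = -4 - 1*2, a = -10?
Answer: -42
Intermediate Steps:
W(P) = -6 (W(P) = -4 - 2 = -6)
N = 12 (N = -2*(-1)*6 = 2*6 = 12)
d = 8 (d = 2*2² = 2*4 = 8)
A = 8
G(k) = 94 (G(k) = -2 + 8*12 = -2 + 96 = 94)
(W(4) + G(a)) - 130 = (-6 + 94) - 130 = 88 - 130 = -42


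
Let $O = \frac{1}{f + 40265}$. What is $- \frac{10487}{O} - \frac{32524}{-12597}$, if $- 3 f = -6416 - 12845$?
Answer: $- \frac{2055784580868}{4199} \approx -4.8959 \cdot 10^{8}$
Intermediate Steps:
$f = \frac{19261}{3}$ ($f = - \frac{-6416 - 12845}{3} = \left(- \frac{1}{3}\right) \left(-19261\right) = \frac{19261}{3} \approx 6420.3$)
$O = \frac{3}{140056}$ ($O = \frac{1}{\frac{19261}{3} + 40265} = \frac{1}{\frac{140056}{3}} = \frac{3}{140056} \approx 2.142 \cdot 10^{-5}$)
$- \frac{10487}{O} - \frac{32524}{-12597} = - \frac{10487}{\frac{3}{140056}} - \frac{32524}{-12597} = \left(-10487\right) \frac{140056}{3} - - \frac{32524}{12597} = - \frac{1468767272}{3} + \frac{32524}{12597} = - \frac{2055784580868}{4199}$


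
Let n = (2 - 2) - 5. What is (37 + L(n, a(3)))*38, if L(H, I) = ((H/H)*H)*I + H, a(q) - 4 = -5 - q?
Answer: 1976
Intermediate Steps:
a(q) = -1 - q (a(q) = 4 + (-5 - q) = -1 - q)
n = -5 (n = 0 - 5 = -5)
L(H, I) = H + H*I (L(H, I) = (1*H)*I + H = H*I + H = H + H*I)
(37 + L(n, a(3)))*38 = (37 - 5*(1 + (-1 - 1*3)))*38 = (37 - 5*(1 + (-1 - 3)))*38 = (37 - 5*(1 - 4))*38 = (37 - 5*(-3))*38 = (37 + 15)*38 = 52*38 = 1976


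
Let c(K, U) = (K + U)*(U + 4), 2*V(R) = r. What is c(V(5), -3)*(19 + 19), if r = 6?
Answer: 0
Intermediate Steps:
V(R) = 3 (V(R) = (½)*6 = 3)
c(K, U) = (4 + U)*(K + U) (c(K, U) = (K + U)*(4 + U) = (4 + U)*(K + U))
c(V(5), -3)*(19 + 19) = ((-3)² + 4*3 + 4*(-3) + 3*(-3))*(19 + 19) = (9 + 12 - 12 - 9)*38 = 0*38 = 0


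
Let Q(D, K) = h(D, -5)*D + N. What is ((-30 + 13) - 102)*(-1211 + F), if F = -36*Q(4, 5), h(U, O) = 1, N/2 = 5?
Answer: 204085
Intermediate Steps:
N = 10 (N = 2*5 = 10)
Q(D, K) = 10 + D (Q(D, K) = 1*D + 10 = D + 10 = 10 + D)
F = -504 (F = -36*(10 + 4) = -36*14 = -504)
((-30 + 13) - 102)*(-1211 + F) = ((-30 + 13) - 102)*(-1211 - 504) = (-17 - 102)*(-1715) = -119*(-1715) = 204085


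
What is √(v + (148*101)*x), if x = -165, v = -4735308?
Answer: 24*I*√12503 ≈ 2683.6*I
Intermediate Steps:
√(v + (148*101)*x) = √(-4735308 + (148*101)*(-165)) = √(-4735308 + 14948*(-165)) = √(-4735308 - 2466420) = √(-7201728) = 24*I*√12503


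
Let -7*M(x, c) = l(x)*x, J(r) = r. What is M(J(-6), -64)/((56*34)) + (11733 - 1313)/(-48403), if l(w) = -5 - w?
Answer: -69293671/322557592 ≈ -0.21483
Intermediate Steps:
M(x, c) = -x*(-5 - x)/7 (M(x, c) = -(-5 - x)*x/7 = -x*(-5 - x)/7)
M(J(-6), -64)/((56*34)) + (11733 - 1313)/(-48403) = ((1/7)*(-6)*(5 - 6))/((56*34)) + (11733 - 1313)/(-48403) = ((1/7)*(-6)*(-1))/1904 + 10420*(-1/48403) = (6/7)*(1/1904) - 10420/48403 = 3/6664 - 10420/48403 = -69293671/322557592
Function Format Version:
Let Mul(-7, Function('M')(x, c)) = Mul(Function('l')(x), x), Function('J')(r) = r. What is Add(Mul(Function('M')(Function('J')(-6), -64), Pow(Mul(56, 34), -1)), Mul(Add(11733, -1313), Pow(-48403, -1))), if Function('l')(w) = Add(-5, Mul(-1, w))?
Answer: Rational(-69293671, 322557592) ≈ -0.21483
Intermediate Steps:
Function('M')(x, c) = Mul(Rational(-1, 7), x, Add(-5, Mul(-1, x))) (Function('M')(x, c) = Mul(Rational(-1, 7), Mul(Add(-5, Mul(-1, x)), x)) = Mul(Rational(-1, 7), Mul(x, Add(-5, Mul(-1, x)))) = Mul(Rational(-1, 7), x, Add(-5, Mul(-1, x))))
Add(Mul(Function('M')(Function('J')(-6), -64), Pow(Mul(56, 34), -1)), Mul(Add(11733, -1313), Pow(-48403, -1))) = Add(Mul(Mul(Rational(1, 7), -6, Add(5, -6)), Pow(Mul(56, 34), -1)), Mul(Add(11733, -1313), Pow(-48403, -1))) = Add(Mul(Mul(Rational(1, 7), -6, -1), Pow(1904, -1)), Mul(10420, Rational(-1, 48403))) = Add(Mul(Rational(6, 7), Rational(1, 1904)), Rational(-10420, 48403)) = Add(Rational(3, 6664), Rational(-10420, 48403)) = Rational(-69293671, 322557592)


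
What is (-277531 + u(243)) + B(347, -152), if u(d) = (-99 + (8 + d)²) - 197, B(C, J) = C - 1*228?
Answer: -214707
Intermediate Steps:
B(C, J) = -228 + C (B(C, J) = C - 228 = -228 + C)
u(d) = -296 + (8 + d)²
(-277531 + u(243)) + B(347, -152) = (-277531 + (-296 + (8 + 243)²)) + (-228 + 347) = (-277531 + (-296 + 251²)) + 119 = (-277531 + (-296 + 63001)) + 119 = (-277531 + 62705) + 119 = -214826 + 119 = -214707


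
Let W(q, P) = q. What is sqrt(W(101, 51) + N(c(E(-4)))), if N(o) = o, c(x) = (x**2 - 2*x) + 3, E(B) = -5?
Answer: sqrt(139) ≈ 11.790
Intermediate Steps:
c(x) = 3 + x**2 - 2*x
sqrt(W(101, 51) + N(c(E(-4)))) = sqrt(101 + (3 + (-5)**2 - 2*(-5))) = sqrt(101 + (3 + 25 + 10)) = sqrt(101 + 38) = sqrt(139)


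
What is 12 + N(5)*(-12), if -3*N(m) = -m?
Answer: -8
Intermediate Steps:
N(m) = m/3 (N(m) = -(-1)*m/3 = m/3)
12 + N(5)*(-12) = 12 + ((⅓)*5)*(-12) = 12 + (5/3)*(-12) = 12 - 20 = -8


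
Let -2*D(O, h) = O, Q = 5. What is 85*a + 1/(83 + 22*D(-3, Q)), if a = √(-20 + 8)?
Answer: 1/116 + 170*I*√3 ≈ 0.0086207 + 294.45*I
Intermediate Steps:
D(O, h) = -O/2
a = 2*I*√3 (a = √(-12) = 2*I*√3 ≈ 3.4641*I)
85*a + 1/(83 + 22*D(-3, Q)) = 85*(2*I*√3) + 1/(83 + 22*(-½*(-3))) = 170*I*√3 + 1/(83 + 22*(3/2)) = 170*I*√3 + 1/(83 + 33) = 170*I*√3 + 1/116 = 1/116 + 170*I*√3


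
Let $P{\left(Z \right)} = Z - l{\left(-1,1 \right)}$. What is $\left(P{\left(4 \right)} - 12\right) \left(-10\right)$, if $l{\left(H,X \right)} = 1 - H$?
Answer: $100$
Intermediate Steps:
$P{\left(Z \right)} = -2 + Z$ ($P{\left(Z \right)} = Z - \left(1 - -1\right) = Z - \left(1 + 1\right) = Z - 2 = -2 + Z$)
$\left(P{\left(4 \right)} - 12\right) \left(-10\right) = \left(\left(-2 + 4\right) - 12\right) \left(-10\right) = \left(2 - 12\right) \left(-10\right) = \left(-10\right) \left(-10\right) = 100$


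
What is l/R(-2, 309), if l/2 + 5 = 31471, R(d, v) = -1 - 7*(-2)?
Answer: 62932/13 ≈ 4840.9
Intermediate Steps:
R(d, v) = 13 (R(d, v) = -1 + 14 = 13)
l = 62932 (l = -10 + 2*31471 = -10 + 62942 = 62932)
l/R(-2, 309) = 62932/13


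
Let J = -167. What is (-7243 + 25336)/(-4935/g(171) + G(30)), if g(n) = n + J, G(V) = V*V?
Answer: -24124/445 ≈ -54.211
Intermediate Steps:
G(V) = V²
g(n) = -167 + n (g(n) = n - 167 = -167 + n)
(-7243 + 25336)/(-4935/g(171) + G(30)) = (-7243 + 25336)/(-4935/(-167 + 171) + 30²) = 18093/(-4935/4 + 900) = 18093/(-1335/4) = 18093*(-4/1335) = -24124/445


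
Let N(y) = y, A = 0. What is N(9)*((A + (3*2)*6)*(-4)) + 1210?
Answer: -86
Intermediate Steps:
N(9)*((A + (3*2)*6)*(-4)) + 1210 = 9*((0 + (3*2)*6)*(-4)) + 1210 = 9*((0 + 6*6)*(-4)) + 1210 = 9*((0 + 36)*(-4)) + 1210 = 9*(36*(-4)) + 1210 = 9*(-144) + 1210 = -1296 + 1210 = -86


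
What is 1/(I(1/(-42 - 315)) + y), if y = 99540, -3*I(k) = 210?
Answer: 1/99470 ≈ 1.0053e-5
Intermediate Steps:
I(k) = -70 (I(k) = -⅓*210 = -70)
1/(I(1/(-42 - 315)) + y) = 1/(-70 + 99540) = 1/99470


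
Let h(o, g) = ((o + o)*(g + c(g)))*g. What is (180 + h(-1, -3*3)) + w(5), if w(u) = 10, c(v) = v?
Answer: -134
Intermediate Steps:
h(o, g) = 4*o*g² (h(o, g) = ((o + o)*(g + g))*g = ((2*o)*(2*g))*g = (4*g*o)*g = 4*o*g²)
(180 + h(-1, -3*3)) + w(5) = (180 + 4*(-1)*(-3*3)²) + 10 = (180 + 4*(-1)*(-9)²) + 10 = (180 + 4*(-1)*81) + 10 = (180 - 324) + 10 = -144 + 10 = -134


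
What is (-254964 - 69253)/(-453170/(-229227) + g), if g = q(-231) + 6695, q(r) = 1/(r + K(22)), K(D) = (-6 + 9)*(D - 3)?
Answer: -1436839611674/29679114607 ≈ -48.412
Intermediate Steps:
K(D) = -9 + 3*D (K(D) = 3*(-3 + D) = -9 + 3*D)
q(r) = 1/(57 + r) (q(r) = 1/(r + (-9 + 3*22)) = 1/(r + (-9 + 66)) = 1/(r + 57) = 1/(57 + r))
g = 1164929/174 (g = 1/(57 - 231) + 6695 = 1/(-174) + 6695 = -1/174 + 6695 = 1164929/174 ≈ 6695.0)
(-254964 - 69253)/(-453170/(-229227) + g) = (-254964 - 69253)/(-453170/(-229227) + 1164929/174) = -324217/(-453170*(-1/229227) + 1164929/174) = -324217/(453170/229227 + 1164929/174) = -324217/29679114607/4431722 = -324217*4431722/29679114607 = -1436839611674/29679114607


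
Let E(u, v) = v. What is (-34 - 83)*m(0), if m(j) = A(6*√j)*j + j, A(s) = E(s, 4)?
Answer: 0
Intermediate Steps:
A(s) = 4
m(j) = 5*j (m(j) = 4*j + j = 5*j)
(-34 - 83)*m(0) = (-34 - 83)*(5*0) = -117*0 = 0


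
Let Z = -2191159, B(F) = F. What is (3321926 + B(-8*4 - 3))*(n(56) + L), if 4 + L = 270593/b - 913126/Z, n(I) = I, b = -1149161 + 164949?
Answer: 373537263020196823731/2156564981708 ≈ 1.7321e+8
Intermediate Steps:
b = -984212
L = -8320462647407/2156564981708 (L = -4 + (270593/(-984212) - 913126/(-2191159)) = -4 + (270593*(-1/984212) - 913126*(-1/2191159)) = -4 + (-270593/984212 + 913126/2191159) = -4 + 305797279425/2156564981708 = -8320462647407/2156564981708 ≈ -3.8582)
(3321926 + B(-8*4 - 3))*(n(56) + L) = (3321926 + (-8*4 - 3))*(56 - 8320462647407/2156564981708) = (3321926 + (-32 - 3))*(112447176328241/2156564981708) = (3321926 - 35)*(112447176328241/2156564981708) = 3321891*(112447176328241/2156564981708) = 373537263020196823731/2156564981708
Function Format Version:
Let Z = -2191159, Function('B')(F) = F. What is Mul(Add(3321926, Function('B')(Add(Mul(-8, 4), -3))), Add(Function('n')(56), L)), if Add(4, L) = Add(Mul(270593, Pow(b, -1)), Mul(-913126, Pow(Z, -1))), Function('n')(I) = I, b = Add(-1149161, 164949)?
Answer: Rational(373537263020196823731, 2156564981708) ≈ 1.7321e+8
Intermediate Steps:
b = -984212
L = Rational(-8320462647407, 2156564981708) (L = Add(-4, Add(Mul(270593, Pow(-984212, -1)), Mul(-913126, Pow(-2191159, -1)))) = Add(-4, Add(Mul(270593, Rational(-1, 984212)), Mul(-913126, Rational(-1, 2191159)))) = Add(-4, Add(Rational(-270593, 984212), Rational(913126, 2191159))) = Add(-4, Rational(305797279425, 2156564981708)) = Rational(-8320462647407, 2156564981708) ≈ -3.8582)
Mul(Add(3321926, Function('B')(Add(Mul(-8, 4), -3))), Add(Function('n')(56), L)) = Mul(Add(3321926, Add(Mul(-8, 4), -3)), Add(56, Rational(-8320462647407, 2156564981708))) = Mul(Add(3321926, Add(-32, -3)), Rational(112447176328241, 2156564981708)) = Mul(Add(3321926, -35), Rational(112447176328241, 2156564981708)) = Mul(3321891, Rational(112447176328241, 2156564981708)) = Rational(373537263020196823731, 2156564981708)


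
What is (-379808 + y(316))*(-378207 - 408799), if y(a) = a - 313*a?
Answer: 376503670400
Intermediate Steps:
y(a) = -312*a
(-379808 + y(316))*(-378207 - 408799) = (-379808 - 312*316)*(-378207 - 408799) = (-379808 - 98592)*(-787006) = -478400*(-787006) = 376503670400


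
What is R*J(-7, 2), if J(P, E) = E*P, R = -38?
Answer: 532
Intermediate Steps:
R*J(-7, 2) = -76*(-7) = -38*(-14) = 532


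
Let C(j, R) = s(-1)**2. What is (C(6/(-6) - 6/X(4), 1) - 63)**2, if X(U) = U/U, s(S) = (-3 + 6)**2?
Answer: 324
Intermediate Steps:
s(S) = 9 (s(S) = 3**2 = 9)
X(U) = 1
C(j, R) = 81 (C(j, R) = 9**2 = 81)
(C(6/(-6) - 6/X(4), 1) - 63)**2 = (81 - 63)**2 = 18**2 = 324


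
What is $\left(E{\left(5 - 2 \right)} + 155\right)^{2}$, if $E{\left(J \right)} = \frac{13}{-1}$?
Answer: $20164$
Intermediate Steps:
$E{\left(J \right)} = -13$ ($E{\left(J \right)} = 13 \left(-1\right) = -13$)
$\left(E{\left(5 - 2 \right)} + 155\right)^{2} = \left(-13 + 155\right)^{2} = 142^{2} = 20164$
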